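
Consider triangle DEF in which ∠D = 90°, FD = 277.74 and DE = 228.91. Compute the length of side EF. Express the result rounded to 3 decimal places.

359.916

By the law of cosines, EF² = FD² + DE² − 2·FD·DE·cos D = 1.2954e+05, so EF ≈ 359.92.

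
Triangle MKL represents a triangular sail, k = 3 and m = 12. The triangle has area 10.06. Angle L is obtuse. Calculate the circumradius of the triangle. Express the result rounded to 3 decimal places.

13.048

From area = ½·m·k·sin L, we get sin L = 2·area/(m·k) ≈ 0.55889.
Taking the obtuse solution, ∠L ≈ 2.5485 rad.
Law of cosines then gives l ≈ 14.584.
Circumradius = l/(2 sin L) ≈ 13.048.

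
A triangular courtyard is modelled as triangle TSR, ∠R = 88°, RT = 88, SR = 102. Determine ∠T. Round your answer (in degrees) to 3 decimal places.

By the law of cosines, TS² = SR² + RT² − 2·SR·RT·cos R = 17521, so TS ≈ 132.37.
Law of cosines again: cos T = (RT² + TS² − SR²)/(2·RT·TS) ≈ 0.63792, so ∠T ≈ 50.36°.

50.363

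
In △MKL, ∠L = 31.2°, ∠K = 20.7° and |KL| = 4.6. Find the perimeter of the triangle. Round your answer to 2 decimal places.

perimeter ≈ 9.69

The third angle is ∠M = 180° − ∠K − ∠L = 128.10°.
Law of sines: |LM| = |KL|·sin K/sin M ≈ 2.0662.
Law of sines: |MK| = |KL|·sin L/sin M ≈ 3.0281.
Semiperimeter s = (4.6+2.0662+3.0281)/2 = 4.8472.
Perimeter = 4.6 + 2.0662 + 3.0281 = 9.6943.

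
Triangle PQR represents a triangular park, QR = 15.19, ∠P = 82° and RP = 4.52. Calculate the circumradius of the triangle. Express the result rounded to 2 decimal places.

Law of sines: sin Q = RP·sin P/QR ≈ 0.29467.
Since QR ≥ RP, only the acute value applies: ∠Q ≈ 17.14°.
Then ∠R = 180° − ∠P − ∠Q ≈ 80.86°.
Law of sines gives PQ = QR·sin R/sin P ≈ 15.145.
Circumradius = QR/(2 sin P) ≈ 7.6696.

7.67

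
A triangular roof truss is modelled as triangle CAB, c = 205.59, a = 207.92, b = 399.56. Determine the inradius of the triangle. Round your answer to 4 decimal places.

26.1678

Semiperimeter s = (205.59 + 207.92 + 399.56)/2 = 406.53.
Heron's formula: area = √(406.53·200.94·198.61·6.975) ≈ 10638.
Inradius = area/s = 10638/406.53 ≈ 26.168.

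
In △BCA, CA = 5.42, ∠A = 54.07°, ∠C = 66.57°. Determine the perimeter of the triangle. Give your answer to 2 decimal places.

The third angle is ∠B = 180° − ∠C − ∠A = 59.36°.
Law of sines: AB = CA·sin C/sin B ≈ 5.7801.
Law of sines: BC = CA·sin A/sin B ≈ 5.1009.
Semiperimeter s = (5.42+5.7801+5.1009)/2 = 8.1505.
Perimeter = 5.42 + 5.7801 + 5.1009 = 16.301.

perimeter ≈ 16.30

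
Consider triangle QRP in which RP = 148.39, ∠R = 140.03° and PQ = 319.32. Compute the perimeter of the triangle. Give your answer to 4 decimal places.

perimeter ≈ 658.7467

Law of sines: sin Q = RP·sin R/PQ ≈ 0.29852.
Since PQ ≥ RP, only the acute value applies: ∠Q ≈ 17.37°.
Then ∠P = 180° − ∠R − ∠Q ≈ 22.60°.
Law of sines gives QR = PQ·sin P/sin R ≈ 191.04.
Semiperimeter s = (148.39+319.32+191.04)/2 = 329.37.
Perimeter = 148.39 + 319.32 + 191.04 = 658.75.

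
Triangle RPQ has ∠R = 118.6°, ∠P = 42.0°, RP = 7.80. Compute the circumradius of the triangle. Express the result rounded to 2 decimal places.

The third angle is ∠Q = 180° − ∠R − ∠P = 19.40°.
Law of sines: PQ = RP·sin R/sin Q ≈ 20.617.
Law of sines: QR = RP·sin P/sin Q ≈ 15.713.
Circumradius = RP/(2 sin Q) ≈ 11.741.

11.74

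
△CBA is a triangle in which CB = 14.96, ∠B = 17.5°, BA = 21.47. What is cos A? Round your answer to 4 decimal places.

By the law of cosines, AC² = CB² + BA² − 2·CB·BA·cos B = 72.112, so AC ≈ 8.4918.
Law of cosines again: cos A = (BA² + AC² − CB²)/(2·BA·AC) ≈ 0.84815, so ∠A ≈ 31.99°.

0.8482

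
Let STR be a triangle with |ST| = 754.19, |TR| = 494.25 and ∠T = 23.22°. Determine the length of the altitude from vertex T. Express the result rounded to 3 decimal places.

By the law of cosines, |RS|² = |ST|² + |TR|² − 2·|ST|·|TR|·cos T = 1.2796e+05, so |RS| ≈ 357.71.
Area = ½·|ST|·|TR|·sin T ≈ 73482.
The altitude from T has length 2·area/|RS| ≈ 410.85.

h_T ≈ 410.847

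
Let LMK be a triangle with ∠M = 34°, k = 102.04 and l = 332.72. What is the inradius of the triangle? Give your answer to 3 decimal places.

r ≈ 27.540

By the law of cosines, m² = k² + l² − 2·k·l·cos M = 64822, so m ≈ 254.6.
Area = ½·k·l·sin M ≈ 9492.5.
Semiperimeter s = (332.72+254.6+102.04)/2 = 344.68.
Inradius = area/s = 9492.5/344.68 ≈ 27.54.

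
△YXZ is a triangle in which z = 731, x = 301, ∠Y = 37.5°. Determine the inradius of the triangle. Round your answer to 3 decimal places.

r ≈ 86.017

By the law of cosines, y² = x² + z² − 2·x·z·cos Y = 2.7584e+05, so y ≈ 525.2.
Area = ½·x·z·sin Y ≈ 66973.
Semiperimeter s = (525.2+301+731)/2 = 778.6.
Inradius = area/s = 66973/778.6 ≈ 86.017.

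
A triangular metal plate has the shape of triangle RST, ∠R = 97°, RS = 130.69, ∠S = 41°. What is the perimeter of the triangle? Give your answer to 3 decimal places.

The third angle is ∠T = 180° − ∠R − ∠S = 42.00°.
Law of sines: ST = RS·sin R/sin T ≈ 193.86.
Law of sines: TR = RS·sin S/sin T ≈ 128.14.
Semiperimeter s = (193.86+128.14+130.69)/2 = 226.34.
Perimeter = 193.86 + 128.14 + 130.69 = 452.68.

perimeter ≈ 452.684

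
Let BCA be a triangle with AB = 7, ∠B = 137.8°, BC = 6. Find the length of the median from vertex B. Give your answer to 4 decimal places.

m_B ≈ 2.3860

By the law of cosines, CA² = AB² + BC² − 2·AB·BC·cos B = 147.23, so CA ≈ 12.134.
Median from B: ½√(2·AB² + 2·BC² − CA²) ≈ 2.386.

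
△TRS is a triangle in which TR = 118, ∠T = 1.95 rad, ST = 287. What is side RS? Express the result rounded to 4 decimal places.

By the law of cosines, RS² = ST² + TR² − 2·ST·TR·cos T = 1.2137e+05, so RS ≈ 348.38.

348.3764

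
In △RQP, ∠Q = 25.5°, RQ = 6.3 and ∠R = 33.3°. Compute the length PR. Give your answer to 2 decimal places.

3.17

The third angle is ∠P = 180° − ∠R − ∠Q = 121.20°.
Law of sines: PR = RQ·sin Q/sin P ≈ 3.1708.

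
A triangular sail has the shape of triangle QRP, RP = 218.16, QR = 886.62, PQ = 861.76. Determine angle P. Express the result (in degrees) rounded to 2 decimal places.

By the law of cosines, cos P = (RP² + PQ² − QR²) / (2·RP·PQ) ≈ 0.01098, so ∠P ≈ 89.37°.

∠P ≈ 89.37°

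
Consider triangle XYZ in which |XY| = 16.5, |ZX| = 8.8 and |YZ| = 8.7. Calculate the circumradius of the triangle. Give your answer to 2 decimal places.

13.13

By the law of cosines, cos X = (|ZX|² + |XY|² − |YZ|²) / (2·|ZX|·|XY|) ≈ 0.94353, so ∠X ≈ 0.3377 rad.
Circumradius = |YZ|/(2 sin X) ≈ 13.13.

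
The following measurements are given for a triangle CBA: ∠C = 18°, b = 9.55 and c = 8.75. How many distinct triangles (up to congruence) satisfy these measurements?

b·sin C = 9.55·sin(18°) ≈ 2.951.
Since b sin C < c < b (2.951 < 8.75 < 9.55), two triangles exist.

2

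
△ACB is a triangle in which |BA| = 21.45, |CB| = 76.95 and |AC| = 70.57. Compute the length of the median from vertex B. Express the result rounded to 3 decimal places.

m_B ≈ 44.110

Median from B: ½√(2·|CB|² + 2·|BA|² − |AC|²) ≈ 44.11.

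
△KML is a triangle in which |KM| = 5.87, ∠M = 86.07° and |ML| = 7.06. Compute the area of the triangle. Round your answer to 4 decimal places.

Area = ½·|KM|·|ML|·sin M ≈ 20.672.

20.6724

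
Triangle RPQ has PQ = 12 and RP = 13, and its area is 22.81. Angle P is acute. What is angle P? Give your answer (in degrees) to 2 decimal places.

From area = ½·RP·PQ·sin P, we get sin P = 2·area/(RP·PQ) ≈ 0.29244.
Taking the acute solution, ∠P ≈ 17.00°.

∠P ≈ 17.00°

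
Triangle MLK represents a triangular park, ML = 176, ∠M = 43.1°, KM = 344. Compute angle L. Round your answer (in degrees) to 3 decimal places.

∠L ≈ 107.736°

By the law of cosines, LK² = KM² + ML² − 2·KM·ML·cos M = 60898, so LK ≈ 246.78.
Law of cosines again: cos L = (ML² + LK² − KM²)/(2·ML·LK) ≈ -0.30463, so ∠L ≈ 107.74°.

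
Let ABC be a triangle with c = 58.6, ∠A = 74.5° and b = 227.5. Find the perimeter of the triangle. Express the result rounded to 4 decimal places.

505.3369

By the law of cosines, a² = b² + c² − 2·b·c·cos A = 48065, so a ≈ 219.24.
Semiperimeter s = (219.24+227.5+58.6)/2 = 252.67.
Perimeter = 219.24 + 227.5 + 58.6 = 505.34.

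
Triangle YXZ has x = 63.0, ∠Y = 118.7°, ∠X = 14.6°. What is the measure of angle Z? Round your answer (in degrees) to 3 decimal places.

∠Z ≈ 46.700°

The third angle is ∠Z = 180° − ∠Y − ∠X = 46.70°.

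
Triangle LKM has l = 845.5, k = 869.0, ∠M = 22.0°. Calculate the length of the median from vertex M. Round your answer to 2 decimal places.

By the law of cosines, m² = l² + k² − 2·l·k·cos M = 1.0755e+05, so m ≈ 327.95.
Median from M: ½√(2·l² + 2·k² − m²) ≈ 841.5.

m_M ≈ 841.50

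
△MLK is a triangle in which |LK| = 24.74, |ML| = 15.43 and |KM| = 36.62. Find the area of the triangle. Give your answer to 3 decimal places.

Semiperimeter s = (24.74 + 36.62 + 15.43)/2 = 38.395.
Heron's formula: area = √(38.395·13.655·1.775·22.965) ≈ 146.19.

146.189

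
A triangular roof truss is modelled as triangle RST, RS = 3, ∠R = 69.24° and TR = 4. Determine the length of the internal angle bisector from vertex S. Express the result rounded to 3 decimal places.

t_S ≈ 2.876

By the law of cosines, ST² = TR² + RS² − 2·TR·RS·cos R = 16.493, so ST ≈ 4.0612.
Law of cosines again: cos S = (RS² + ST² − TR²)/(2·RS·ST) ≈ 0.38959, so ∠S ≈ 67.07°.
The bisector from S has length 2·RS·ST·cos(∠S/2)/(RS+ST) ≈ 2.8764.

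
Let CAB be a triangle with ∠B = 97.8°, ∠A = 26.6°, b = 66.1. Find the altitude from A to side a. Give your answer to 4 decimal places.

The third angle is ∠C = 180° − ∠A − ∠B = 55.60°.
Law of sines: c = b·sin C/sin B ≈ 55.049.
Law of sines: a = b·sin A/sin B ≈ 29.873.
Area = ½·b·c·sin A ≈ 814.64.
The altitude from A has length 2·area/a ≈ 54.54.

h_A ≈ 54.5400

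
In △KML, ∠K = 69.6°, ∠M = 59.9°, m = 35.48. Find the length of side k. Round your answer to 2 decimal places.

The third angle is ∠L = 180° − ∠K − ∠M = 50.50°.
Law of sines: k = m·sin K/sin M ≈ 38.438.

38.44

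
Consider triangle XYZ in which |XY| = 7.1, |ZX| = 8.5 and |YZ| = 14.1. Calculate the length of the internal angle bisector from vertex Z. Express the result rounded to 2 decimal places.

t_Z ≈ 10.39

By the law of cosines, cos Z = (|YZ|² + |ZX|² − |XY|²) / (2·|YZ|·|ZX|) ≈ 0.92053, so ∠Z ≈ 23.00°.
The bisector from Z has length 2·|YZ|·|ZX|·cos(∠Z/2)/(|YZ|+|ZX|) ≈ 10.393.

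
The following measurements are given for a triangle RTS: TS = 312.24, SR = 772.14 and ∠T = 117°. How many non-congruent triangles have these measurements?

1

TS·sin T = 312.24·sin(117°) ≈ 278.2.
Since ∠T is not acute, a triangle exists only if SR > TS; here SR > TS, so there is exactly one triangle.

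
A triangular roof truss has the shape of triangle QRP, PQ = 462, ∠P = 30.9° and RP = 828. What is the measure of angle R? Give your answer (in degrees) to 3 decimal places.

By the law of cosines, QR² = RP² + PQ² − 2·RP·PQ·cos P = 2.4255e+05, so QR ≈ 492.49.
Law of cosines again: cos R = (QR² + RP² − PQ²)/(2·QR·RP) ≈ 0.87631, so ∠R ≈ 28.80°.

∠R ≈ 28.800°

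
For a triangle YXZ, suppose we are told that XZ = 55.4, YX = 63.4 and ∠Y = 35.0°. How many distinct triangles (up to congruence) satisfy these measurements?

2

YX·sin Y = 63.4·sin(35.0°) ≈ 36.36.
Since YX sin Y < XZ < YX (36.36 < 55.4 < 63.4), two triangles exist.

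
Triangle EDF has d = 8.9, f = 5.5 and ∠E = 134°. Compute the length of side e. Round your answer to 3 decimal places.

13.322

By the law of cosines, e² = d² + f² − 2·d·f·cos E = 177.47, so e ≈ 13.322.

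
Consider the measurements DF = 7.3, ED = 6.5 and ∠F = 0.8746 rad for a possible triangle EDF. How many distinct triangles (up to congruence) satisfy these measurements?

DF·sin F = 7.3·sin(0.8746 rad) ≈ 5.601.
Since DF sin F < ED < DF (5.601 < 6.5 < 7.3), two triangles exist.

2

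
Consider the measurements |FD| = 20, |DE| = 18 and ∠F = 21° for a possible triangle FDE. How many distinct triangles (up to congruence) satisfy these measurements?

|FD|·sin F = 20·sin(21°) ≈ 7.167.
Since |FD| sin F < |DE| < |FD| (7.167 < 18 < 20), two triangles exist.

2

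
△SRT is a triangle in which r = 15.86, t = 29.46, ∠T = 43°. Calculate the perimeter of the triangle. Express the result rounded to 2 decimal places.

Law of sines: sin R = r·sin T/t ≈ 0.36716.
Since t ≥ r, only the acute value applies: ∠R ≈ 21.54°.
Then ∠S = 180° − ∠T − ∠R ≈ 115.46°.
Law of sines gives s = t·sin S/sin T ≈ 39.002.
Semiperimeter p = (39.002+15.86+29.46)/2 = 42.161.
Perimeter = 39.002 + 15.86 + 29.46 = 84.322.

84.32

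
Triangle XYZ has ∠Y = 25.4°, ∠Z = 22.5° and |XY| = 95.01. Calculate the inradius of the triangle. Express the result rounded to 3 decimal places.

r ≈ 19.463

The third angle is ∠X = 180° − ∠Y − ∠Z = 132.10°.
Law of sines: |YZ| = |XY|·sin X/sin Z ≈ 184.21.
Law of sines: |ZX| = |XY|·sin Y/sin Z ≈ 106.49.
Area = ½·|XY|·|YZ|·sin Y ≈ 3753.6.
Semiperimeter s = (184.21+106.49+95.01)/2 = 192.86.
Inradius = area/s = 3753.6/192.86 ≈ 19.463.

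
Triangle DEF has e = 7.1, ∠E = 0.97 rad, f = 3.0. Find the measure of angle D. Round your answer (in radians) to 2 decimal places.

Law of sines: sin F = f·sin E/e ≈ 0.34854.
Since e ≥ f, only the acute value applies: ∠F ≈ 0.356 rad.
Then ∠D = π − ∠E − ∠F ≈ 1.816 rad.

1.82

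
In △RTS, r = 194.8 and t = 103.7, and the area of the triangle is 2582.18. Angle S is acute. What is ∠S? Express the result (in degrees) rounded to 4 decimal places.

∠S ≈ 14.8122°

From area = ½·r·t·sin S, we get sin S = 2·area/(r·t) ≈ 0.25565.
Taking the acute solution, ∠S ≈ 14.81°.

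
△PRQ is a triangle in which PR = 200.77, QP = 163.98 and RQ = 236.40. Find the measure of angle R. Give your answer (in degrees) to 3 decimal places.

∠R ≈ 43.105°

By the law of cosines, cos R = (PR² + RQ² − QP²) / (2·PR·RQ) ≈ 0.73010, so ∠R ≈ 43.11°.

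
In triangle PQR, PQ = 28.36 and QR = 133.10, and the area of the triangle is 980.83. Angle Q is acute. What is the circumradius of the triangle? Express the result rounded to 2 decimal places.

From area = ½·PQ·QR·sin Q, we get sin Q = 2·area/(PQ·QR) ≈ 0.51968.
Taking the acute solution, ∠Q ≈ 31.31°.
Law of cosines then gives RP ≈ 109.86.
Circumradius = RP/(2 sin Q) ≈ 105.7.

105.70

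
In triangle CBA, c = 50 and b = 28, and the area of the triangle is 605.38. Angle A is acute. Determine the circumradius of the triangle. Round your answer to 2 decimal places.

R ≈ 25.06

From area = ½·c·b·sin A, we get sin A = 2·area/(c·b) ≈ 0.86483.
Taking the acute solution, ∠A ≈ 59.86°.
Law of cosines then gives a ≈ 43.338.
Circumradius = a/(2 sin A) ≈ 25.056.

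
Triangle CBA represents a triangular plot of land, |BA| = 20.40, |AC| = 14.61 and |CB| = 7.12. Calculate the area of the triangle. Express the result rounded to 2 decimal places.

Semiperimeter s = (20.4 + 14.61 + 7.12)/2 = 21.065.
Heron's formula: area = √(21.065·0.665·6.455·13.945) ≈ 35.51.

area ≈ 35.51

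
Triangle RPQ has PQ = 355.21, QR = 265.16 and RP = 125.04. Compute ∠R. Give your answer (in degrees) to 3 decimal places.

By the law of cosines, cos R = (QR² + RP² − PQ²) / (2·QR·RP) ≈ -0.60667, so ∠R ≈ 127.35°.

127.349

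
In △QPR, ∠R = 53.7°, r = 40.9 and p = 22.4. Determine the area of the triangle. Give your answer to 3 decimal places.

Law of sines: sin P = p·sin R/r ≈ 0.44139.
Since r ≥ p, only the acute value applies: ∠P ≈ 26.19°.
Then ∠Q = 180° − ∠R − ∠P ≈ 100.11°.
Law of sines gives q = r·sin Q/sin R ≈ 49.961.
Area = ½·r·p·sin Q ≈ 450.97.

450.971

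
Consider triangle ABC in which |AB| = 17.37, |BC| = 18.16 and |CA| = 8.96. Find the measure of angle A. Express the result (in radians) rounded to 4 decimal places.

∠A ≈ 1.4023 rad

By the law of cosines, cos A = (|CA|² + |AB|² − |BC|²) / (2·|CA|·|AB|) ≈ 0.16774, so ∠A ≈ 1.402 rad.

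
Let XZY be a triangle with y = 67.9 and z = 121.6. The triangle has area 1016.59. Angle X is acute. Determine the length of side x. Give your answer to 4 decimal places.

From area = ½·z·y·sin X, we get sin X = 2·area/(z·y) ≈ 0.24625.
Taking the acute solution, ∠X ≈ 14.26°.
Law of cosines then gives x ≈ 58.242.

58.2425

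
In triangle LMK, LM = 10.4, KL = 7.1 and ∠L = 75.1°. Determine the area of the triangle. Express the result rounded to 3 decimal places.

Area = ½·KL·LM·sin L ≈ 35.679.

area ≈ 35.679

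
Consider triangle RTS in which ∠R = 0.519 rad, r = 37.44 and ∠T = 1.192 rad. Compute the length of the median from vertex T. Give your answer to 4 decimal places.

The third angle is ∠S = π − ∠R − ∠T = 1.431 rad.
Law of sines: t = r·sin T/sin R ≈ 70.131.
Law of sines: s = r·sin S/sin R ≈ 74.741.
Median from T: ½√(2·s² + 2·r² − t²) ≈ 47.586.

47.5859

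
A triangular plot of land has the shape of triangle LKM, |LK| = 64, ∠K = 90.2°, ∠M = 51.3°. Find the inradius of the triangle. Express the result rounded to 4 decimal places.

The third angle is ∠L = 180° − ∠K − ∠M = 38.50°.
Law of sines: |KM| = |LK|·sin L/sin M ≈ 51.05.
Law of sines: |ML| = |LK|·sin K/sin M ≈ 82.006.
Area = ½·|LK|·|KM|·sin K ≈ 1633.6.
Semiperimeter s = (51.05+82.006+64)/2 = 98.528.
Inradius = area/s = 1633.6/98.528 ≈ 16.58.

16.5800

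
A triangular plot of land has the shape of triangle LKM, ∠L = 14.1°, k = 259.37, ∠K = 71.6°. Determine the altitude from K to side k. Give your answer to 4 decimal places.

h_K ≈ 66.4034

The third angle is ∠M = 180° − ∠L − ∠K = 94.30°.
Law of sines: l = k·sin L/sin K ≈ 66.591.
Law of sines: m = k·sin M/sin K ≈ 272.58.
Area = ½·k·l·sin M ≈ 8611.5.
The altitude from K has length 2·area/k ≈ 66.403.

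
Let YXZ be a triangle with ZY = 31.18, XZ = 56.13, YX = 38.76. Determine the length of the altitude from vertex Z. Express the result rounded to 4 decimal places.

Semiperimeter s = (56.13 + 31.18 + 38.76)/2 = 63.035.
Heron's formula: area = √(63.035·6.905·31.855·24.275) ≈ 580.15.
The altitude from Z has length 2·area/YX ≈ 29.936.

29.9356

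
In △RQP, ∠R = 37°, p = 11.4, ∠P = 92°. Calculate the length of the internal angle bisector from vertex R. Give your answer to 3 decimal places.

The third angle is ∠Q = 180° − ∠P − ∠R = 51.00°.
Law of sines: r = p·sin R/sin P ≈ 6.8649.
Law of sines: q = p·sin Q/sin P ≈ 8.8649.
The bisector from R has length 2·q·p·cos(∠R/2)/(q+p) ≈ 9.4584.

t_R ≈ 9.458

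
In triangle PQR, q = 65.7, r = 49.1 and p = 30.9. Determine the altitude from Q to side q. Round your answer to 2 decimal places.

Semiperimeter s = (30.9 + 65.7 + 49.1)/2 = 72.85.
Heron's formula: area = √(72.85·41.95·7.15·23.75) ≈ 720.39.
The altitude from Q has length 2·area/q ≈ 21.93.

h_Q ≈ 21.93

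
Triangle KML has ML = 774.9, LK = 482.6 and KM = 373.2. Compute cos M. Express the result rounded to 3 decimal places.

0.876

By the law of cosines, cos M = (KM² + ML² − LK²) / (2·KM·ML) ≈ 0.87631, so ∠M ≈ 28.80°.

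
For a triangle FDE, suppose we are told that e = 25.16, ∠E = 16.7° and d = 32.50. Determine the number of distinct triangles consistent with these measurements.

2

d·sin E = 32.50·sin(16.7°) ≈ 9.339.
Since d sin E < e < d (9.339 < 25.16 < 32.50), two triangles exist.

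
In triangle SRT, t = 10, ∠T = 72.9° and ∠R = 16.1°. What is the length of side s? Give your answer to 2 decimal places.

The third angle is ∠S = 180° − ∠R − ∠T = 91.00°.
Law of sines: s = t·sin S/sin T ≈ 10.461.

10.46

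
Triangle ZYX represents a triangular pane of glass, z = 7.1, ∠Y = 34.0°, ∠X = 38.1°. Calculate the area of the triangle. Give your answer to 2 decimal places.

The third angle is ∠Z = 180° − ∠Y − ∠X = 107.90°.
Law of sines: y = z·sin Y/sin Z ≈ 4.1722.
Law of sines: x = z·sin X/sin Z ≈ 4.6038.
Area = ½·z·y·sin X ≈ 9.1392.

9.14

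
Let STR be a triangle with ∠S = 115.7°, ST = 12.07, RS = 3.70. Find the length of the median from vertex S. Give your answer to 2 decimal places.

m_S ≈ 5.49

By the law of cosines, TR² = RS² + ST² − 2·RS·ST·cos S = 198.11, so TR ≈ 14.075.
Median from S: ½√(2·RS² + 2·ST² − TR²) ≈ 5.4918.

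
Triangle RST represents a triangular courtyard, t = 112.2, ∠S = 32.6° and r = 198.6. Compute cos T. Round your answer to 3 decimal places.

cos T ≈ 0.865

By the law of cosines, s² = t² + r² − 2·t·r·cos S = 14486, so s ≈ 120.36.
Law of cosines again: cos T = (r² + s² − t²)/(2·r·s) ≈ 0.86472, so ∠T ≈ 30.15°.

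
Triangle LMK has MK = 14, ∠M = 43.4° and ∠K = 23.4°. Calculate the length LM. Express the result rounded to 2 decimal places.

6.05

The third angle is ∠L = 180° − ∠M − ∠K = 113.20°.
Law of sines: LM = MK·sin K/sin L ≈ 6.0492.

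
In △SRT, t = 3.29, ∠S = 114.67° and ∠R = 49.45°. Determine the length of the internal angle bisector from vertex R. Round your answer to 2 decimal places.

t_R ≈ 4.59

The third angle is ∠T = 180° − ∠S − ∠R = 15.88°.
Law of sines: s = t·sin S/sin T ≈ 10.926.
Law of sines: r = t·sin R/sin T ≈ 9.1362.
The bisector from R has length 2·t·s·cos(∠R/2)/(t+s) ≈ 4.5936.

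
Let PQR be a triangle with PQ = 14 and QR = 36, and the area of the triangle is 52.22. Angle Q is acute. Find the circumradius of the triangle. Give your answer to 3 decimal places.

From area = ½·PQ·QR·sin Q, we get sin Q = 2·area/(PQ·QR) ≈ 0.20722.
Taking the acute solution, ∠Q ≈ 11.96°.
Law of cosines then gives RP ≈ 22.492.
Circumradius = RP/(2 sin Q) ≈ 54.27.

54.270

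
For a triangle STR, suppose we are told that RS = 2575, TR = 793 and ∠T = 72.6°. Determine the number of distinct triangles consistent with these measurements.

1

TR·sin T = 793·sin(72.6°) ≈ 756.7.
Since RS ≥ TR, exactly one triangle exists.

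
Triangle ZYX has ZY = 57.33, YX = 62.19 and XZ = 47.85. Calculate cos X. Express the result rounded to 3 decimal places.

cos X ≈ 0.482

By the law of cosines, cos X = (YX² + XZ² − ZY²) / (2·YX·XZ) ≈ 0.48231, so ∠X ≈ 61.16°.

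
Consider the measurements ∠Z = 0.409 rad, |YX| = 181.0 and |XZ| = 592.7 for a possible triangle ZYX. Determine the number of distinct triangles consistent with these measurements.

|XZ|·sin Z = 592.7·sin(0.409 rad) ≈ 235.7.
Since |YX| = 181.0 < 235.7 = |XZ| sin Z, no triangle exists.

0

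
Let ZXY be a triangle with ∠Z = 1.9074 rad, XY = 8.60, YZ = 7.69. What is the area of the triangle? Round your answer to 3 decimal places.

area ≈ 7.522

Law of sines: sin X = YZ·sin Z/XY ≈ 0.84401.
Since XY ≥ YZ, only the acute value applies: ∠X ≈ 1.0047 rad.
Then ∠Y = π − ∠Z − ∠X ≈ 0.2295 rad.
Law of sines gives ZX = XY·sin Y/sin Z ≈ 2.0726.
Area = ½·XY·YZ·sin Y ≈ 7.5219.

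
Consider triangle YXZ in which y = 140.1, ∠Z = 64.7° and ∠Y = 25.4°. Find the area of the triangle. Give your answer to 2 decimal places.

area ≈ 20685.31

The third angle is ∠X = 180° − ∠Z − ∠Y = 89.90°.
Law of sines: x = y·sin X/sin Y ≈ 326.62.
Law of sines: z = y·sin Z/sin Y ≈ 295.29.
Area = ½·y·x·sin Z ≈ 20685.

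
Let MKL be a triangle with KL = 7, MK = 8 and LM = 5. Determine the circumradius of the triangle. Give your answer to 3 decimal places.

4.041

By the law of cosines, cos M = (LM² + MK² − KL²) / (2·LM·MK) ≈ 0.50000, so ∠M ≈ 60.00°.
Circumradius = KL/(2 sin M) ≈ 4.0415.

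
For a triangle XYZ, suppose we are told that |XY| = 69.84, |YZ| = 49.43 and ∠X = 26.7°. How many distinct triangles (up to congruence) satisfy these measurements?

|XY|·sin X = 69.84·sin(26.7°) ≈ 31.38.
Since |XY| sin X < |YZ| < |XY| (31.38 < 49.43 < 69.84), two triangles exist.

2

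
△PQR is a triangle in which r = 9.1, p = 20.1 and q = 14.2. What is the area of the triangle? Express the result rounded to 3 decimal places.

Semiperimeter s = (20.1 + 14.2 + 9.1)/2 = 21.7.
Heron's formula: area = √(21.7·1.6·7.5·12.6) ≈ 57.28.

area ≈ 57.280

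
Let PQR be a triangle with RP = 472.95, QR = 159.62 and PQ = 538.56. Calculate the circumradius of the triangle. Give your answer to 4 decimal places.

279.7320

By the law of cosines, cos P = (RP² + PQ² − QR²) / (2·RP·PQ) ≈ 0.95844, so ∠P ≈ 16.58°.
Circumradius = QR/(2 sin P) ≈ 279.73.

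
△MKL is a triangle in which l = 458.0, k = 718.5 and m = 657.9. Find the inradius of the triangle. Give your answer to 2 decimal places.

r ≈ 160.61

Semiperimeter s = (657.9 + 718.5 + 458)/2 = 917.2.
Heron's formula: area = √(917.2·259.3·198.7·459.2) ≈ 1.4731e+05.
Inradius = area/s = 1.4731e+05/917.2 ≈ 160.61.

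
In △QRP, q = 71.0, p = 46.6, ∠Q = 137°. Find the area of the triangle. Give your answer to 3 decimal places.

Law of sines: sin P = p·sin Q/q ≈ 0.44762.
Since q ≥ p, only the acute value applies: ∠P ≈ 26.59°.
Then ∠R = 180° − ∠Q − ∠P ≈ 16.41°.
Law of sines gives r = q·sin R/sin Q ≈ 29.409.
Area = ½·q·p·sin R ≈ 467.32.

467.322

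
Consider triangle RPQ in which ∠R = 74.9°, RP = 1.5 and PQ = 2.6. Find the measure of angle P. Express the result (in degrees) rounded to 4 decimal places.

Law of sines: sin Q = RP·sin R/PQ ≈ 0.55700.
Since PQ ≥ RP, only the acute value applies: ∠Q ≈ 33.85°.
Then ∠P = 180° − ∠R − ∠Q ≈ 71.25°.

71.2512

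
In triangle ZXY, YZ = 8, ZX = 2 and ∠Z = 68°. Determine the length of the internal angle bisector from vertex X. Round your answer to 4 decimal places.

t_X ≈ 2.0780

By the law of cosines, XY² = YZ² + ZX² − 2·YZ·ZX·cos Z = 56.013, so XY ≈ 7.4842.
Law of cosines again: cos X = (ZX² + XY² − YZ²)/(2·ZX·XY) ≈ -0.13320, so ∠X ≈ 97.65°.
The bisector from X has length 2·ZX·XY·cos(∠X/2)/(ZX+XY) ≈ 2.078.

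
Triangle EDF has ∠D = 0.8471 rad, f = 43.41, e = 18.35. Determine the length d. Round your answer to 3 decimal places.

34.150

By the law of cosines, d² = f² + e² − 2·f·e·cos D = 1166.2, so d ≈ 34.15.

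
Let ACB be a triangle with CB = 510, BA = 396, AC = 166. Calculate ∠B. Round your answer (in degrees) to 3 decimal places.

∠B ≈ 15.431°

By the law of cosines, cos B = (CB² + BA² − AC²) / (2·CB·BA) ≈ 0.96395, so ∠B ≈ 15.43°.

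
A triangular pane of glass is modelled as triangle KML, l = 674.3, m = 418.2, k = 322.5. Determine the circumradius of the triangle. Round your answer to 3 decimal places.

R ≈ 444.498

By the law of cosines, cos K = (m² + l² − k²) / (2·m·l) ≈ 0.93188, so ∠K ≈ 21.27°.
Circumradius = k/(2 sin K) ≈ 444.5.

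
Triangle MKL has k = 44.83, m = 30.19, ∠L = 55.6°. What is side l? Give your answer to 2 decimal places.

37.31

By the law of cosines, l² = m² + k² − 2·m·k·cos L = 1391.9, so l ≈ 37.308.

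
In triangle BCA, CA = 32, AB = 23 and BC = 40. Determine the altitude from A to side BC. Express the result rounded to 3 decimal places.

Semiperimeter s = (32 + 23 + 40)/2 = 47.5.
Heron's formula: area = √(47.5·15.5·24.5·7.5) ≈ 367.81.
The altitude from A has length 2·area/BC ≈ 18.391.

18.391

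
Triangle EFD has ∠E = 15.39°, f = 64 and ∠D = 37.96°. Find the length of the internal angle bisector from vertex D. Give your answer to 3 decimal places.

The third angle is ∠F = 180° − ∠D − ∠E = 126.65°.
Law of sines: e = f·sin E/sin F ≈ 21.17.
Law of sines: d = f·sin D/sin F ≈ 49.068.
The bisector from D has length 2·e·f·cos(∠D/2)/(e+f) ≈ 30.086.

30.086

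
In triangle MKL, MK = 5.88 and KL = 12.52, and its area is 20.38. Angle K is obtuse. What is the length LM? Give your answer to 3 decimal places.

From area = ½·MK·KL·sin K, we get sin K = 2·area/(MK·KL) ≈ 0.55367.
Taking the obtuse solution, ∠K ≈ 146.38°.
Law of cosines then gives LM ≈ 17.718.

17.718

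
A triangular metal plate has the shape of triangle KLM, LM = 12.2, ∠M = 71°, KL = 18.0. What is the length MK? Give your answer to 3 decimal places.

Law of sines: sin K = LM·sin M/KL ≈ 0.64085.
Since KL ≥ LM, only the acute value applies: ∠K ≈ 39.86°.
Then ∠L = 180° − ∠M − ∠K ≈ 69.14°.
Law of sines gives MK = KL·sin L/sin M ≈ 17.79.

17.790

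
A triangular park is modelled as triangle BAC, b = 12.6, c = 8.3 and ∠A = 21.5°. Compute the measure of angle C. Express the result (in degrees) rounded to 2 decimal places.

By the law of cosines, a² = c² + b² − 2·c·b·cos A = 33.044, so a ≈ 5.7484.
Law of cosines again: cos C = (b² + a² − c²)/(2·b·a) ≈ 0.84851, so ∠C ≈ 31.95°.

31.95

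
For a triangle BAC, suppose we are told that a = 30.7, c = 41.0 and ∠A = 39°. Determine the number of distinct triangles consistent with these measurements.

2

c·sin A = 41.0·sin(39°) ≈ 25.8.
Since c sin A < a < c (25.8 < 30.7 < 41.0), two triangles exist.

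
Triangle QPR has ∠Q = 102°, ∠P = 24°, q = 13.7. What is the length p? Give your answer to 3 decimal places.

The third angle is ∠R = 180° − ∠Q − ∠P = 54.00°.
Law of sines: p = q·sin P/sin Q ≈ 5.6968.

5.697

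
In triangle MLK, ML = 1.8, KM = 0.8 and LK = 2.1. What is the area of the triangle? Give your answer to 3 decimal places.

Semiperimeter s = (2.1 + 0.8 + 1.8)/2 = 2.35.
Heron's formula: area = √(2.35·0.25·1.55·0.55) ≈ 0.7077.

0.708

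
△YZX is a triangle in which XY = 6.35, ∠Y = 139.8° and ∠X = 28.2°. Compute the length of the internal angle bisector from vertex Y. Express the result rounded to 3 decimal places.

The third angle is ∠Z = 180° − ∠X − ∠Y = 12.00°.
Law of sines: ZX = XY·sin Y/sin Z ≈ 19.713.
Law of sines: YZ = XY·sin X/sin Z ≈ 14.433.
The bisector from Y has length 2·XY·YZ·cos(∠Y/2)/(XY+YZ) ≈ 3.0309.

t_Y ≈ 3.031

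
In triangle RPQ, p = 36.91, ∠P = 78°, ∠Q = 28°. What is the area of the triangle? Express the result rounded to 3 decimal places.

The third angle is ∠R = 180° − ∠P − ∠Q = 74.00°.
Law of sines: r = p·sin R/sin P ≈ 36.273.
Law of sines: q = p·sin Q/sin P ≈ 17.715.
Area = ½·p·r·sin Q ≈ 314.27.

314.271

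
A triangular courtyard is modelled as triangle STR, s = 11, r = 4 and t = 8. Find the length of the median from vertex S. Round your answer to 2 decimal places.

3.12

Median from S: ½√(2·t² + 2·r² − s²) ≈ 3.1225.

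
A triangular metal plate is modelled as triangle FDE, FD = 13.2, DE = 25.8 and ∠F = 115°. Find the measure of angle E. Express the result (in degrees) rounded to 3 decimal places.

Law of sines: sin E = FD·sin F/DE ≈ 0.46369.
Since DE ≥ FD, only the acute value applies: ∠E ≈ 27.63°.
Then ∠D = 180° − ∠F − ∠E ≈ 37.37°.

27.626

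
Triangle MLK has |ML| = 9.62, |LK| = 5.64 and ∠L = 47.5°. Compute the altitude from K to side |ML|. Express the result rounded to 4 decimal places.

By the law of cosines, |KM|² = |ML|² + |LK|² − 2·|ML|·|LK|·cos L = 51.043, so |KM| ≈ 7.1445.
Area = ½·|ML|·|LK|·sin L ≈ 20.001.
The altitude from K has length 2·area/|ML| ≈ 4.1582.

h_K ≈ 4.1582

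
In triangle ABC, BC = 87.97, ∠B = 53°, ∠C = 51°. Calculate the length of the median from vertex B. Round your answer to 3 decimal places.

70.999

The third angle is ∠A = 180° − ∠B − ∠C = 76.00°.
Law of sines: CA = BC·sin B/sin A ≈ 72.407.
Law of sines: AB = BC·sin C/sin A ≈ 70.458.
Median from B: ½√(2·AB² + 2·BC² − CA²) ≈ 70.999.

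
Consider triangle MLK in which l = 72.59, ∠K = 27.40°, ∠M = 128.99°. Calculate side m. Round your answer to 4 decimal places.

The third angle is ∠L = 180° − ∠K − ∠M = 23.61°.
Law of sines: m = l·sin M/sin L ≈ 140.87.

140.8732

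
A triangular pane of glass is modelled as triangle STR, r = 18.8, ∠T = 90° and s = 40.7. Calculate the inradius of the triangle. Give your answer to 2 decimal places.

7.33

By the law of cosines, t² = r² + s² − 2·r·s·cos T = 2009.9, so t ≈ 44.832.
Area = ½·r·s·sin T ≈ 382.58.
Semiperimeter p = (40.7+44.832+18.8)/2 = 52.166.
Inradius = area/p = 382.58/52.166 ≈ 7.3339.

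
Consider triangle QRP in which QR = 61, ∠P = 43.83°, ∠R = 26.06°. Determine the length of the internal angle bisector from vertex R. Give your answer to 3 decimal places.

t_R ≈ 68.409

The third angle is ∠Q = 180° − ∠R − ∠P = 110.11°.
Law of sines: RP = QR·sin Q/sin P ≈ 82.714.
Law of sines: PQ = QR·sin R/sin P ≈ 38.696.
The bisector from R has length 2·QR·RP·cos(∠R/2)/(QR+RP) ≈ 68.409.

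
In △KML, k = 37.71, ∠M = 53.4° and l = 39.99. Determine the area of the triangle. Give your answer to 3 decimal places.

Area = ½·l·k·sin M ≈ 605.33.

605.334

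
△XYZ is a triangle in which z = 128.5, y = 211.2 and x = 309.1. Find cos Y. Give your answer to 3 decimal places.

0.849

By the law of cosines, cos Y = (z² + x² − y²) / (2·z·x) ≈ 0.84908, so ∠Y ≈ 31.89°.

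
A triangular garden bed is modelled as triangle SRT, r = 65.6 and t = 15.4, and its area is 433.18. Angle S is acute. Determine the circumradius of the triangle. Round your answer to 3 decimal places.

From area = ½·r·t·sin S, we get sin S = 2·area/(r·t) ≈ 0.85758.
Taking the acute solution, ∠S ≈ 59.05°.
Law of cosines then gives s ≈ 59.172.
Circumradius = s/(2 sin S) ≈ 34.499.

34.499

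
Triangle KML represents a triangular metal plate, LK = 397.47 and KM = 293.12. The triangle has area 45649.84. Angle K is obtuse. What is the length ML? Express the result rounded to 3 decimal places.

623.419

From area = ½·LK·KM·sin K, we get sin K = 2·area/(LK·KM) ≈ 0.78365.
Taking the obtuse solution, ∠K ≈ 128.40°.
Law of cosines then gives ML ≈ 623.42.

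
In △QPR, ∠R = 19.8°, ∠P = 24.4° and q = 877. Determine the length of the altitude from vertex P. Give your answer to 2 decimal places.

297.07

The third angle is ∠Q = 180° − ∠P − ∠R = 135.80°.
Law of sines: p = q·sin P/sin Q ≈ 519.67.
Law of sines: r = q·sin R/sin Q ≈ 426.12.
Area = ½·q·p·sin R ≈ 77189.
The altitude from P has length 2·area/p ≈ 297.07.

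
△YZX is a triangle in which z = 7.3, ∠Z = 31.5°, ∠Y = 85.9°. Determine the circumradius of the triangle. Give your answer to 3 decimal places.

The third angle is ∠X = 180° − ∠Y − ∠Z = 62.60°.
Law of sines: y = z·sin Y/sin Z ≈ 13.936.
Law of sines: x = z·sin X/sin Z ≈ 12.404.
Circumradius = z/(2 sin Z) ≈ 6.9857.

6.986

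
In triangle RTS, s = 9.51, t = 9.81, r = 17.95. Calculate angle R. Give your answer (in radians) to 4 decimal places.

∠R ≈ 2.3838 rad

By the law of cosines, cos R = (t² + s² − r²) / (2·t·s) ≈ -0.72635, so ∠R ≈ 2.384 rad.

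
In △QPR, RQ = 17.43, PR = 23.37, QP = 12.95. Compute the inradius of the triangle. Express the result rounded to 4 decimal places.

4.1416

Semiperimeter s = (23.37 + 17.43 + 12.95)/2 = 26.875.
Heron's formula: area = √(26.875·3.505·9.445·13.925) ≈ 111.31.
Inradius = area/s = 111.31/26.875 ≈ 4.1416.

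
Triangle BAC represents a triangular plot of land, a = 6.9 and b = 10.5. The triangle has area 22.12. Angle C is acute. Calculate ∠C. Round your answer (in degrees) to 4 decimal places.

∠C ≈ 37.6349°

From area = ½·b·a·sin C, we get sin C = 2·area/(b·a) ≈ 0.61063.
Taking the acute solution, ∠C ≈ 37.63°.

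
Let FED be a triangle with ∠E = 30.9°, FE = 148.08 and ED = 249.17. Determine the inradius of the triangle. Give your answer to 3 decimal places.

By the law of cosines, DF² = FE² + ED² − 2·FE·ED·cos E = 20693, so DF ≈ 143.85.
Area = ½·FE·ED·sin E ≈ 9474.1.
Semiperimeter s = (249.17+143.85+148.08)/2 = 270.55.
Inradius = area/s = 9474.1/270.55 ≈ 35.018.

r ≈ 35.018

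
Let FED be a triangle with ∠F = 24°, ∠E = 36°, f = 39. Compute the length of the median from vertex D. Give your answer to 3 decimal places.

24.997

The third angle is ∠D = 180° − ∠F − ∠E = 120.00°.
Law of sines: e = f·sin E/sin F ≈ 56.36.
Law of sines: d = f·sin D/sin F ≈ 83.039.
Median from D: ½√(2·f² + 2·e² − d²) ≈ 24.997.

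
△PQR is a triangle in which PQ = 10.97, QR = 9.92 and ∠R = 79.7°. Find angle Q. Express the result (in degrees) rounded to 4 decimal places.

37.4629

Law of sines: sin P = QR·sin R/PQ ≈ 0.88971.
Since PQ ≥ QR, only the acute value applies: ∠P ≈ 62.84°.
Then ∠Q = 180° − ∠R − ∠P ≈ 37.46°.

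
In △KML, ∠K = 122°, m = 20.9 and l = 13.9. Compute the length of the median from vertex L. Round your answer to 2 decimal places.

m_L ≈ 25.28

By the law of cosines, k² = m² + l² − 2·m·l·cos K = 937.91, so k ≈ 30.625.
Median from L: ½√(2·k² + 2·m² − l²) ≈ 25.28.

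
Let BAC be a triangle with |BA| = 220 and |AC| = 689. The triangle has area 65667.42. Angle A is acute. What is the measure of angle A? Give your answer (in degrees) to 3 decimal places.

∠A ≈ 60.047°

From area = ½·|BA|·|AC|·sin A, we get sin A = 2·area/(|BA|·|AC|) ≈ 0.86644.
Taking the acute solution, ∠A ≈ 60.05°.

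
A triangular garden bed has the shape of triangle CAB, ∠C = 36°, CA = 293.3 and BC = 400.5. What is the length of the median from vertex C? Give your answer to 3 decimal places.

By the law of cosines, AB² = BC² + CA² − 2·BC·CA·cos C = 56360, so AB ≈ 237.4.
Median from C: ½√(2·BC² + 2·CA² − AB²) ≈ 330.34.

m_C ≈ 330.337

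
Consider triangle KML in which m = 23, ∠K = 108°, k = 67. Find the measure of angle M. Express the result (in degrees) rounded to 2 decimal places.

19.06

Law of sines: sin M = m·sin K/k ≈ 0.32648.
Since k ≥ m, only the acute value applies: ∠M ≈ 19.06°.
Then ∠L = 180° − ∠K − ∠M ≈ 52.94°.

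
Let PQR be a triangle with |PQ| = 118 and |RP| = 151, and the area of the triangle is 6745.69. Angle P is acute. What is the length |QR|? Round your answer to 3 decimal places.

From area = ½·|RP|·|PQ|·sin P, we get sin P = 2·area/(|RP|·|PQ|) ≈ 0.75718.
Taking the acute solution, ∠P ≈ 49.22°.
Law of cosines then gives |QR| ≈ 115.96.

115.962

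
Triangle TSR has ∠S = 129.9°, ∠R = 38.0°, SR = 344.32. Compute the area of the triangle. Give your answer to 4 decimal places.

The third angle is ∠T = 180° − ∠S − ∠R = 12.10°.
Law of sines: RT = SR·sin S/sin T ≈ 1260.1.
Law of sines: TS = SR·sin R/sin T ≈ 1011.3.
Area = ½·SR·RT·sin R ≈ 1.3357e+05.

133565.9047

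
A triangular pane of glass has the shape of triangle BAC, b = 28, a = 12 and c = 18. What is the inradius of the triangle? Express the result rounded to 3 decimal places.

Semiperimeter s = (28 + 12 + 18)/2 = 29.
Heron's formula: area = √(29·1·17·11) ≈ 73.641.
Inradius = area/s = 73.641/29 ≈ 2.5393.

r ≈ 2.539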